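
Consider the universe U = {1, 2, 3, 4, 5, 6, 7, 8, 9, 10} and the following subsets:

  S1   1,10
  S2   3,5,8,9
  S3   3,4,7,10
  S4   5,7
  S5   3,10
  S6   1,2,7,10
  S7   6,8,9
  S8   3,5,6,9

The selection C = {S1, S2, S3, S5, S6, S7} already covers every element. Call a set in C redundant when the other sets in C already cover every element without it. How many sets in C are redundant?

Drop S1: the rest still cover every element — redundant.
Drop S2: 5 uncovered — not redundant.
Drop S3: 4 uncovered — not redundant.
Drop S5: the rest still cover every element — redundant.
Drop S6: 2 uncovered — not redundant.
Drop S7: 6 uncovered — not redundant.
2 redundant: S1, S5.

2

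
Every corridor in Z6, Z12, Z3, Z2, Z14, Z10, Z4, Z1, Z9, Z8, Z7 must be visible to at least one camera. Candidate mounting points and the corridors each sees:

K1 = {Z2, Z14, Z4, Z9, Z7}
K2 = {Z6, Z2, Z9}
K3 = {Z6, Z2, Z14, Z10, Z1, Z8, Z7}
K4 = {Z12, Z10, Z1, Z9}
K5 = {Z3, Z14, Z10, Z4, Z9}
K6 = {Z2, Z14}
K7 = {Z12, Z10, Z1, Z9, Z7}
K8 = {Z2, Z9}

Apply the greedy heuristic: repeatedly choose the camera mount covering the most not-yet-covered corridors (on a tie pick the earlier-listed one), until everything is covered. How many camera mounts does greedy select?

3

Pick 1: K3 covers 7 new corridors (Z6, Z2, Z14, Z10, Z1, Z8, Z7).
Pick 2: K5 covers 3 new corridors (Z3, Z4, Z9).
Pick 3: K4 covers 1 new corridors (Z12).
Greedy uses 3 camera mounts.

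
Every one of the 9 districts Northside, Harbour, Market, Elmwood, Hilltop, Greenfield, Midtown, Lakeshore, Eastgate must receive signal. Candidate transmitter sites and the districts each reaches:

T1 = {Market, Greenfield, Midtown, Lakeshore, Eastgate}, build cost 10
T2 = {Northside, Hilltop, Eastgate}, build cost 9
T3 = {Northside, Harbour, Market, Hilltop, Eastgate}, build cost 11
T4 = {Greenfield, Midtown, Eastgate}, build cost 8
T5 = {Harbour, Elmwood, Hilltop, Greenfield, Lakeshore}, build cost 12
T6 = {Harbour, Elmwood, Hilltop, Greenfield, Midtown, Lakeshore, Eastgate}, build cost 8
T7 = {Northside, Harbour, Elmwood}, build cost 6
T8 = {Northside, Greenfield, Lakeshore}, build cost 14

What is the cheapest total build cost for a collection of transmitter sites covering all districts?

T3, T6 cover every district at build cost 11 + 8 = 19.
Any cover uses at least 2 transmitter sites; among all covering selections none totals below 19.

19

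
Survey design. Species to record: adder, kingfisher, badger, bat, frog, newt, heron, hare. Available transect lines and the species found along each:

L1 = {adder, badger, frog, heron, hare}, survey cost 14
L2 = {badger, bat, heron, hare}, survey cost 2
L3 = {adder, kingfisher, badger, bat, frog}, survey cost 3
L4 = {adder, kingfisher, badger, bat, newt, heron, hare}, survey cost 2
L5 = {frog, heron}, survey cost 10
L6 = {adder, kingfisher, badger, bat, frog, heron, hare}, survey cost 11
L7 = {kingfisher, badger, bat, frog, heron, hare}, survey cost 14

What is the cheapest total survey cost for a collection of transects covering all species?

5

L3, L4 cover every species at survey cost 3 + 2 = 5.
Any cover uses at least 2 transects; among all covering selections none totals below 5.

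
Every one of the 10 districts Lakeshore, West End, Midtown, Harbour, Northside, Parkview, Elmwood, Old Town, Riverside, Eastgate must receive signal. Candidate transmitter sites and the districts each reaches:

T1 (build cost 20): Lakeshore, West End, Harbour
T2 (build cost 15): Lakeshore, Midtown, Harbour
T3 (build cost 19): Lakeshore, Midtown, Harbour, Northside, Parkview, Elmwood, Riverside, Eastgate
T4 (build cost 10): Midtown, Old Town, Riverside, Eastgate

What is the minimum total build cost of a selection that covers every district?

T1, T3, T4 cover every district at build cost 20 + 19 + 10 = 49.
Any cover uses at least 3 transmitter sites; among all covering selections none totals below 49.

49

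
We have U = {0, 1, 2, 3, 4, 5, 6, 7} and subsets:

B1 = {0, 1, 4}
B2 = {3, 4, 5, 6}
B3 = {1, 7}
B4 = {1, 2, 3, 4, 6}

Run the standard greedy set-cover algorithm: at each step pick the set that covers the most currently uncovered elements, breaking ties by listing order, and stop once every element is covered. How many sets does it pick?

4

Pick 1: B4 covers 5 new elements (1, 2, 3, 4, 6).
Pick 2: B1 covers 1 new elements (0).
Pick 3: B2 covers 1 new elements (5).
Pick 4: B3 covers 1 new elements (7).
Greedy uses 4 sets.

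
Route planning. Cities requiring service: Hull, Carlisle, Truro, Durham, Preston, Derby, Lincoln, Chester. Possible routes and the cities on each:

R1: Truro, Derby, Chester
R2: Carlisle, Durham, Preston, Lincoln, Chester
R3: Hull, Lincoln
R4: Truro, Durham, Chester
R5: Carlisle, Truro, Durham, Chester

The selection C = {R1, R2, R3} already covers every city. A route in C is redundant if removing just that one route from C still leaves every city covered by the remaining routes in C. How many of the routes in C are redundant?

0

Drop R1: Truro, Derby uncovered — not redundant.
Drop R2: Carlisle, Durham, Preston uncovered — not redundant.
Drop R3: Hull uncovered — not redundant.
None of the routes in C is redundant.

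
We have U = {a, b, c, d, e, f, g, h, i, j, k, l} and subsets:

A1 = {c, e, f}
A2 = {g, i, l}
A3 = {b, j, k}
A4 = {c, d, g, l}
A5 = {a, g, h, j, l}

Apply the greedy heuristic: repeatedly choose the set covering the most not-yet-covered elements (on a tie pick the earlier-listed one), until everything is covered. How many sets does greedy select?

5

Pick 1: A5 covers 5 new elements (a, g, h, j, l).
Pick 2: A1 covers 3 new elements (c, e, f).
Pick 3: A3 covers 2 new elements (b, k).
Pick 4: A2 covers 1 new elements (i).
Pick 5: A4 covers 1 new elements (d).
Greedy uses 5 sets.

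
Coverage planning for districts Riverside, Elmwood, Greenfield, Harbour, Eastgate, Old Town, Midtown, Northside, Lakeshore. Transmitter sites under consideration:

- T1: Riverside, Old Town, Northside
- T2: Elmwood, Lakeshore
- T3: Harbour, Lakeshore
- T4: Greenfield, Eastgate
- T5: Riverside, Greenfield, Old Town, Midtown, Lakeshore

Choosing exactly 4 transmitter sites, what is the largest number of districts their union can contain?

8

Choosing T1, T2, T3, T4 covers {Riverside, Elmwood, Greenfield, Harbour, Eastgate, Old Town, Northside, Lakeshore} — 8 districts.
No choice of 4 transmitter sites does better; here Midtown is left uncovered.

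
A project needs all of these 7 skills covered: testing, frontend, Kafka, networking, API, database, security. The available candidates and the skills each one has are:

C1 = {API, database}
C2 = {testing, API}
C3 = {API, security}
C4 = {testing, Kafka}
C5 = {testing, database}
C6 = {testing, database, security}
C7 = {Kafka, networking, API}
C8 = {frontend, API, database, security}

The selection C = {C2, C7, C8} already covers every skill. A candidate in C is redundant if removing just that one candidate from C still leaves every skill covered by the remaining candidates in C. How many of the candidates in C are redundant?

0

Drop C2: testing uncovered — not redundant.
Drop C7: Kafka, networking uncovered — not redundant.
Drop C8: frontend, database, security uncovered — not redundant.
None of the candidates in C is redundant.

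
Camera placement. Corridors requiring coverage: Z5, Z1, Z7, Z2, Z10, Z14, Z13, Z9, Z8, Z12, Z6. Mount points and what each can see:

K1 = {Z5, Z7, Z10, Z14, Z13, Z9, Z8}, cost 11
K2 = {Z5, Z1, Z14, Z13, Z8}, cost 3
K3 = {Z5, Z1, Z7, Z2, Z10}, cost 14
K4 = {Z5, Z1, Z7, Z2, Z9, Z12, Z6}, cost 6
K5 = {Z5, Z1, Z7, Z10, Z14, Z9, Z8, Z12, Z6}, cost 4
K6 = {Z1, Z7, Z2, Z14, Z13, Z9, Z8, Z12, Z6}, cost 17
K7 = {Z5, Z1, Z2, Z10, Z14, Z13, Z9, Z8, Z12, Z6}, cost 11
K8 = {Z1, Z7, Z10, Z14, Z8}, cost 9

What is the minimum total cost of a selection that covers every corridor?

K2, K4, K5 cover every corridor at cost 3 + 6 + 4 = 13.
Any cover uses at least 2 camera mounts; among all covering selections none totals below 13.

13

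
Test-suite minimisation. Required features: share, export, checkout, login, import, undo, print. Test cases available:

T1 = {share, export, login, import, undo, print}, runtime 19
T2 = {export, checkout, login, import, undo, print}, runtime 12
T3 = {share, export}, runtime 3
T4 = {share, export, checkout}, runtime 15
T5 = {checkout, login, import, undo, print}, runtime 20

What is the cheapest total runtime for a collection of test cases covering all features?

T2, T3 cover every feature at runtime 12 + 3 = 15.
Any cover uses at least 2 test cases; among all covering selections none totals below 15.

15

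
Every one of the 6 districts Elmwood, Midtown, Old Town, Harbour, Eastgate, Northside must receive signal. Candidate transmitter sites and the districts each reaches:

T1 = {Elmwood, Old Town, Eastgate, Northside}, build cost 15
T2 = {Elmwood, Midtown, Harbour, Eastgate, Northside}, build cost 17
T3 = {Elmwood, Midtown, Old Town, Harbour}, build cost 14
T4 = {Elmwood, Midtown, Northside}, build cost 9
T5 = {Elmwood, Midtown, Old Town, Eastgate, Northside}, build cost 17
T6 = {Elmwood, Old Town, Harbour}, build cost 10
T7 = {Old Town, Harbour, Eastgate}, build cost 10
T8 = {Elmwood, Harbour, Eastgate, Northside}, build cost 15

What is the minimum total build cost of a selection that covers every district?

19

T4, T7 cover every district at build cost 9 + 10 = 19.
Any cover uses at least 2 transmitter sites; among all covering selections none totals below 19.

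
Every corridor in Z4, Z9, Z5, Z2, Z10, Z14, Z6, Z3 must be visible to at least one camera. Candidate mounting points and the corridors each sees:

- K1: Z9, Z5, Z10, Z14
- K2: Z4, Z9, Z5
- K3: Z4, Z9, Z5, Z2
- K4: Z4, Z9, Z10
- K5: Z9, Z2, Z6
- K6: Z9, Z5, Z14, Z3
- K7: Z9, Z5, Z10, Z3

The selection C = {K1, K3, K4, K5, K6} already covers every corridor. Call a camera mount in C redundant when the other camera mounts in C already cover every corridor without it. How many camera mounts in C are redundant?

Drop K1: the rest still cover every corridor — redundant.
Drop K3: the rest still cover every corridor — redundant.
Drop K4: the rest still cover every corridor — redundant.
Drop K5: Z6 uncovered — not redundant.
Drop K6: Z3 uncovered — not redundant.
3 redundant: K1, K3, K4.

3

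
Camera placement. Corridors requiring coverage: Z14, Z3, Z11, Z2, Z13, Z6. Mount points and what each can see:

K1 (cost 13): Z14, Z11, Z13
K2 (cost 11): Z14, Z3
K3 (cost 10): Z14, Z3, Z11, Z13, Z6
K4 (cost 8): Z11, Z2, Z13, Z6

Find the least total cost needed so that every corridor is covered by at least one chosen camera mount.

K3, K4 cover every corridor at cost 10 + 8 = 18.
Any cover uses at least 2 camera mounts; among all covering selections none totals below 18.

18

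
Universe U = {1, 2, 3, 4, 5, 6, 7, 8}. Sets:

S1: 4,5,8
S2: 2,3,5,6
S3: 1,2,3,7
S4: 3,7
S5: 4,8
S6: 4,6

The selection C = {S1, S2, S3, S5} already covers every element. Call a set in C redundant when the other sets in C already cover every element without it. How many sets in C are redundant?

Drop S1: the rest still cover every element — redundant.
Drop S2: 6 uncovered — not redundant.
Drop S3: 1, 7 uncovered — not redundant.
Drop S5: the rest still cover every element — redundant.
2 redundant: S1, S5.

2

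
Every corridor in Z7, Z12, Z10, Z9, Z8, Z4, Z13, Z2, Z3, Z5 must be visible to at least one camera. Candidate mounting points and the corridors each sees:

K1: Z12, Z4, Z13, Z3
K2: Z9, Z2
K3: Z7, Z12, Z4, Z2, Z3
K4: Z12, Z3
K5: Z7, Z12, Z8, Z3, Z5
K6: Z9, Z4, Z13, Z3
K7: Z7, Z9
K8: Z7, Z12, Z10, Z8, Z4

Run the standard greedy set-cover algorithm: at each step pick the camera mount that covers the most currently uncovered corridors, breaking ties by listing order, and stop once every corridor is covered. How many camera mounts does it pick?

Pick 1: K3 covers 5 new corridors (Z7, Z12, Z4, Z2, Z3).
Pick 2: K5 covers 2 new corridors (Z8, Z5).
Pick 3: K6 covers 2 new corridors (Z9, Z13).
Pick 4: K8 covers 1 new corridors (Z10).
Greedy uses 4 camera mounts.

4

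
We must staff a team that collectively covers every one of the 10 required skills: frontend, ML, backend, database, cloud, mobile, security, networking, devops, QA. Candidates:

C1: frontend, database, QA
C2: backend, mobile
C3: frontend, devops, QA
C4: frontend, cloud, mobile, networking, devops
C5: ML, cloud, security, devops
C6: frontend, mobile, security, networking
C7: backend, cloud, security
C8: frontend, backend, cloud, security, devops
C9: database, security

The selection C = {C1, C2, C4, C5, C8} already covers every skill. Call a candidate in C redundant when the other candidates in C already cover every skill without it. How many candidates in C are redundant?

2

Drop C1: database, QA uncovered — not redundant.
Drop C2: the rest still cover every skill — redundant.
Drop C4: networking uncovered — not redundant.
Drop C5: ML uncovered — not redundant.
Drop C8: the rest still cover every skill — redundant.
2 redundant: C2, C8.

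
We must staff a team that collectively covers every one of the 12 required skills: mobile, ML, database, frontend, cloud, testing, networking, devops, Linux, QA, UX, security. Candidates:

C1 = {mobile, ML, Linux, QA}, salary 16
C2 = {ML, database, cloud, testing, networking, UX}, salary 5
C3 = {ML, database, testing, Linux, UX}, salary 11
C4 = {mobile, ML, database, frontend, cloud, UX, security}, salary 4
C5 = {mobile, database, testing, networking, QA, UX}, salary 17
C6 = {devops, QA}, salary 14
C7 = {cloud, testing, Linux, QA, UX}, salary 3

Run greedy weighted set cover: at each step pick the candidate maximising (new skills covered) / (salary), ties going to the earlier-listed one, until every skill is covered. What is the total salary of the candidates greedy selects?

Pick 1: C4 adds 7 new (mobile, ML, database, frontend, cloud, UX, security) at salary 4 (ratio 7/4).
Pick 2: C7 adds 3 new (testing, Linux, QA) at salary 3 (ratio 3/3).
Pick 3: C2 adds 1 new (networking) at salary 5 (ratio 1/5).
Pick 4: C6 adds 1 new (devops) at salary 14 (ratio 1/14).
Greedy total salary: 4 + 3 + 5 + 14 = 26.

26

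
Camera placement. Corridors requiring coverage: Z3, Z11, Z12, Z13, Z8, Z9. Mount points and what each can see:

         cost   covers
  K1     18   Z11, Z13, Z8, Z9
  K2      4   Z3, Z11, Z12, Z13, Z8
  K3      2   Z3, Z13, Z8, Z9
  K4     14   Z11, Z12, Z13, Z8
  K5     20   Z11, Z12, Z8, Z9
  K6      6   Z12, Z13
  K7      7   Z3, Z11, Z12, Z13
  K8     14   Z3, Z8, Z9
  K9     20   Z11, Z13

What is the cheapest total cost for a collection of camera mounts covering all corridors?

K2, K3 cover every corridor at cost 4 + 2 = 6.
Any cover uses at least 2 camera mounts; among all covering selections none totals below 6.

6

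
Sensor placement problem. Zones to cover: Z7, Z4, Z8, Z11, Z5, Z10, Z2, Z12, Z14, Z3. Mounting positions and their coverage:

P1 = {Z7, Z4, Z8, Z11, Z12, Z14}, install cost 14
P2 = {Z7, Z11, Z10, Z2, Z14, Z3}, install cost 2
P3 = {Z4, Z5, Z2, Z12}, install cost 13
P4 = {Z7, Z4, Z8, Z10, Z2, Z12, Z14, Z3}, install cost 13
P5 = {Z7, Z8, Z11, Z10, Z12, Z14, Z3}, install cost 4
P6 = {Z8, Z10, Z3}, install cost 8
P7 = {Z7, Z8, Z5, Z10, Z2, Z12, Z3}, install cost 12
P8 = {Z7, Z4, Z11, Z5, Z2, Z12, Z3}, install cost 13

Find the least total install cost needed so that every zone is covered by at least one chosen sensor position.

P3, P5 cover every zone at install cost 13 + 4 = 17.
Any cover uses at least 2 sensor positions; among all covering selections none totals below 17.

17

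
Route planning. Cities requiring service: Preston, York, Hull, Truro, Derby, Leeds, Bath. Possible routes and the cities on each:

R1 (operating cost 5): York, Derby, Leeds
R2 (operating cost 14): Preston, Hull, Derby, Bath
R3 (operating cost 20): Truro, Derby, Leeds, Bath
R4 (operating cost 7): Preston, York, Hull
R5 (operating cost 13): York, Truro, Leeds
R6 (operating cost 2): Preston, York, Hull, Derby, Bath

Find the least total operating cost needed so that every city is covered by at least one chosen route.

15

R5, R6 cover every city at operating cost 13 + 2 = 15.
Any cover uses at least 2 routes; among all covering selections none totals below 15.
Greedy by coverage-per-operating cost would pick R6, R1, R5 for 20 — worse than the optimum 15.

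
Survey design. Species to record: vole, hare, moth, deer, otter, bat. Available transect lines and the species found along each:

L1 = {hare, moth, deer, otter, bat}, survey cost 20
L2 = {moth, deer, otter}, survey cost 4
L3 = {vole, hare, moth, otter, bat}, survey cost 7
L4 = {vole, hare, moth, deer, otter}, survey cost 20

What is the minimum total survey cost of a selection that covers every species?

L2, L3 cover every species at survey cost 4 + 7 = 11.
Any cover uses at least 2 transects; among all covering selections none totals below 11.

11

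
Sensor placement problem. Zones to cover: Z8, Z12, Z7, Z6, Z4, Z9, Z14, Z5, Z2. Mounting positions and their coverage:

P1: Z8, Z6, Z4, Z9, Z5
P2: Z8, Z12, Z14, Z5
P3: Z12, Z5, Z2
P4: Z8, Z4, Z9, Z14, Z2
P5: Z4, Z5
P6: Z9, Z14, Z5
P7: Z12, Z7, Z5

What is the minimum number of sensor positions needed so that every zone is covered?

3

P1, P4, P7 together cover {Z8, Z12, Z7, Z6, Z4, Z9, Z14, Z5, Z2} — every zone.
No 2 of the 7 sensor positions cover everything (all 21 pairs fall short), so 3 is minimum.
Greedy (largest uncovered first) would take P1, P2, P3, P7 — 4 sensor positions — but 3 suffice.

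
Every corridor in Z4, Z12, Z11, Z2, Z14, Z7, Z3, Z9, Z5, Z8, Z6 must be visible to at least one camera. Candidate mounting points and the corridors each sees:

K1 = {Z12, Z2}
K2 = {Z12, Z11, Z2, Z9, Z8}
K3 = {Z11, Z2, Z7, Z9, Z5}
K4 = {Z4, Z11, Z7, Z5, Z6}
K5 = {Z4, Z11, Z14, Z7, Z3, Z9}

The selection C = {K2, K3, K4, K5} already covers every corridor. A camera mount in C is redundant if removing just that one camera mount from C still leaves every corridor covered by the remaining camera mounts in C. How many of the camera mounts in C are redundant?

1

Drop K2: Z12, Z8 uncovered — not redundant.
Drop K3: the rest still cover every corridor — redundant.
Drop K4: Z6 uncovered — not redundant.
Drop K5: Z14, Z3 uncovered — not redundant.
1 redundant: K3.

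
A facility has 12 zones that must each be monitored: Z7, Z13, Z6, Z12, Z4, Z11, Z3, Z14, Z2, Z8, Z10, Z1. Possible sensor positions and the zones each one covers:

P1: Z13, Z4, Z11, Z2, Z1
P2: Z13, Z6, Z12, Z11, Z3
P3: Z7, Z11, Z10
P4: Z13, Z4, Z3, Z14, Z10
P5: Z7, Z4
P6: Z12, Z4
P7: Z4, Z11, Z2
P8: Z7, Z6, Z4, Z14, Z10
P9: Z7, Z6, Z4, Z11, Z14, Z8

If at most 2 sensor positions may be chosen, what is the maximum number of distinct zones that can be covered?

9

Choosing P1, P8 covers {Z7, Z13, Z6, Z4, Z11, Z14, Z2, Z10, Z1} — 9 zones.
No choice of 2 sensor positions does better; here Z12, Z3, Z8 are left uncovered.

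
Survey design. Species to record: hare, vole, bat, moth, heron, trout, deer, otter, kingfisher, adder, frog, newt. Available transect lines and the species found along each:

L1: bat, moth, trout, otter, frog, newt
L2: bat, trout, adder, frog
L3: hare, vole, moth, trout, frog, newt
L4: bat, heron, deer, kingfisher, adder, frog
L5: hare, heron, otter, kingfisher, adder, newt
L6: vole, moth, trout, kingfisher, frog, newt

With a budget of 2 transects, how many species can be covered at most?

11

Choosing L3, L4 covers {hare, vole, bat, moth, heron, trout, deer, kingfisher, adder, frog, newt} — 11 species.
No choice of 2 transects does better; here otter is left uncovered.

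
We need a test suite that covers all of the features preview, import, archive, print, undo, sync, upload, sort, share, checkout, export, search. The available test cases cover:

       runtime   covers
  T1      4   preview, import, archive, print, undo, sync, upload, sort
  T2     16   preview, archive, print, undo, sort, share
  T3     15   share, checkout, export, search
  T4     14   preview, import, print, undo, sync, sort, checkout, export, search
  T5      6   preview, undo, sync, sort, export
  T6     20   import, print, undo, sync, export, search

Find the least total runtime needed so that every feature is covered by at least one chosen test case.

19

T1, T3 cover every feature at runtime 4 + 15 = 19.
Any cover uses at least 2 test cases; among all covering selections none totals below 19.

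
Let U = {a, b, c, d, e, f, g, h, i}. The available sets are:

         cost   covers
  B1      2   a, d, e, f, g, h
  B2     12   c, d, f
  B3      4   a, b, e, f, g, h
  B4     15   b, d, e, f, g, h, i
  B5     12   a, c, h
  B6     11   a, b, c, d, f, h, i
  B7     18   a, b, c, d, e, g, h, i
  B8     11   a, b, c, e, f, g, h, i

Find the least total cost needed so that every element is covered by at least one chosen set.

13

B1, B6 cover every element at cost 2 + 11 = 13.
Any cover uses at least 2 sets; among all covering selections none totals below 13.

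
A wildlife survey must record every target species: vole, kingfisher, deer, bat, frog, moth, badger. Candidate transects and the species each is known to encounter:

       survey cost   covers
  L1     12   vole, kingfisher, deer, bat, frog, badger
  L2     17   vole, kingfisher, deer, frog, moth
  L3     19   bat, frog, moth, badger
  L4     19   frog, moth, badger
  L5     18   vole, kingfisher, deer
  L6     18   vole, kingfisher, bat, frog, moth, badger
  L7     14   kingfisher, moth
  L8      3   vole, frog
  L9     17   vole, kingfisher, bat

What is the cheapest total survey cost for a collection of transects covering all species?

L1, L7 cover every species at survey cost 12 + 14 = 26.
Any cover uses at least 2 transects; among all covering selections none totals below 26.

26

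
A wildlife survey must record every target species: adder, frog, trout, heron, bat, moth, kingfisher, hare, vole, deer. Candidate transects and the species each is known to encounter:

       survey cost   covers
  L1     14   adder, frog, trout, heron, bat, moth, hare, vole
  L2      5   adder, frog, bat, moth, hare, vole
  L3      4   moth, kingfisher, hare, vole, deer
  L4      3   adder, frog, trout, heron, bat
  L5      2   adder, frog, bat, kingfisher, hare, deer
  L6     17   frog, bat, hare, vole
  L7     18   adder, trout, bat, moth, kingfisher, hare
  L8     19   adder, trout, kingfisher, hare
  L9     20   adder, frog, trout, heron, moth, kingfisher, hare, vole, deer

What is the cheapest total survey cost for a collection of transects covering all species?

7

L3, L4 cover every species at survey cost 4 + 3 = 7.
Any cover uses at least 2 transects; among all covering selections none totals below 7.
Greedy by coverage-per-survey cost would pick L5, L4, L3 for 9 — worse than the optimum 7.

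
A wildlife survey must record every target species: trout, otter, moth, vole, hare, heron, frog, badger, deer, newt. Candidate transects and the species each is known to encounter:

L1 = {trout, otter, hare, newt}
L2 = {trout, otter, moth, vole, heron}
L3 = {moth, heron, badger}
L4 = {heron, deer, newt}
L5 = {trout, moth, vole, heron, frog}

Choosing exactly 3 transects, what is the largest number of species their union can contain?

9

Choosing L1, L3, L5 covers {trout, otter, moth, vole, hare, heron, frog, badger, newt} — 9 species.
No choice of 3 transects does better; here deer is left uncovered.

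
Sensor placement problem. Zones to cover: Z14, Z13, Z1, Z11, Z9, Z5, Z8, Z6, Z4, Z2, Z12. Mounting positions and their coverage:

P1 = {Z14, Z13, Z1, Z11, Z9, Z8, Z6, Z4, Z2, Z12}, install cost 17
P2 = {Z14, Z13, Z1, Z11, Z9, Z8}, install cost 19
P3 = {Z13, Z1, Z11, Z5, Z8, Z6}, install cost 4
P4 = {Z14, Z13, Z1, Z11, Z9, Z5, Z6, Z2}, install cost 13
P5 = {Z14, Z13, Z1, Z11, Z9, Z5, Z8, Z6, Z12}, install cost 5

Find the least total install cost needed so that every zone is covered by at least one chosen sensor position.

21

P1, P3 cover every zone at install cost 17 + 4 = 21.
Any cover uses at least 2 sensor positions; among all covering selections none totals below 21.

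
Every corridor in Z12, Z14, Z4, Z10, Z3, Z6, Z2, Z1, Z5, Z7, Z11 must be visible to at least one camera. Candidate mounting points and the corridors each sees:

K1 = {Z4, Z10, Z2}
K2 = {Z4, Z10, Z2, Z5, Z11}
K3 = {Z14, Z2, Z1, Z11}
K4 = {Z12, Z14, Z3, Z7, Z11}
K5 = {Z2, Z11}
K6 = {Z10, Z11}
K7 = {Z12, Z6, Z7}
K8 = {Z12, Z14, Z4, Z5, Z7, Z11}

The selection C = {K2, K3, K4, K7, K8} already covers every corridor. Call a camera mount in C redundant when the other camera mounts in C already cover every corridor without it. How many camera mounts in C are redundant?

1

Drop K2: Z10 uncovered — not redundant.
Drop K3: Z1 uncovered — not redundant.
Drop K4: Z3 uncovered — not redundant.
Drop K7: Z6 uncovered — not redundant.
Drop K8: the rest still cover every corridor — redundant.
1 redundant: K8.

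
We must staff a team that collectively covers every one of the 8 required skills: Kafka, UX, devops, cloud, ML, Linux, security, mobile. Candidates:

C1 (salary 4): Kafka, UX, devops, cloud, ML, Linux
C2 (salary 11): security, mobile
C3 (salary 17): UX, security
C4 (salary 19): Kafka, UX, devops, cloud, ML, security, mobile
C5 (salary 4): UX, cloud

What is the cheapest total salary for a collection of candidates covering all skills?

C1, C2 cover every skill at salary 4 + 11 = 15.
Any cover uses at least 2 candidates; among all covering selections none totals below 15.

15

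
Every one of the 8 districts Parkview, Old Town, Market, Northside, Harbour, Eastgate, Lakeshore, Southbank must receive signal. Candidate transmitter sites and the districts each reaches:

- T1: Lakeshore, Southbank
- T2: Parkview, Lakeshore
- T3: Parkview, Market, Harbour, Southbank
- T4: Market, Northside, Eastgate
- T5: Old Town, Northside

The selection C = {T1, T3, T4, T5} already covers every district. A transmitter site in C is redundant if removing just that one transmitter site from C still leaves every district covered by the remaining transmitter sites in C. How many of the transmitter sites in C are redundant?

0

Drop T1: Lakeshore uncovered — not redundant.
Drop T3: Parkview, Harbour uncovered — not redundant.
Drop T4: Eastgate uncovered — not redundant.
Drop T5: Old Town uncovered — not redundant.
None of the transmitter sites in C is redundant.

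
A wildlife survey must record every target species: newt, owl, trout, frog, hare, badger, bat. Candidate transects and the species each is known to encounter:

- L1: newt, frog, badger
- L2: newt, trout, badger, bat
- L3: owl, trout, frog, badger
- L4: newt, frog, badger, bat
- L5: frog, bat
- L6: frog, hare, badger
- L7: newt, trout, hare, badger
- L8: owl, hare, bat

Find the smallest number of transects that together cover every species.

3

L1, L2, L8 together cover {newt, owl, trout, frog, hare, badger, bat} — every species.
No 2 of the 8 transects cover everything (all 28 pairs fall short), so 3 is minimum.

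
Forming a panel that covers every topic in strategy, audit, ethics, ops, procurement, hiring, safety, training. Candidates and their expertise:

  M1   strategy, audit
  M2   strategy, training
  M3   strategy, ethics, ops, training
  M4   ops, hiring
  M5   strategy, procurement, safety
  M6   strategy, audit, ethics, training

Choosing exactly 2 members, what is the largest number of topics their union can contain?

Choosing M3, M5 covers {strategy, ethics, ops, procurement, safety, training} — 6 topics.
No choice of 2 members does better; here audit, hiring are left uncovered.

6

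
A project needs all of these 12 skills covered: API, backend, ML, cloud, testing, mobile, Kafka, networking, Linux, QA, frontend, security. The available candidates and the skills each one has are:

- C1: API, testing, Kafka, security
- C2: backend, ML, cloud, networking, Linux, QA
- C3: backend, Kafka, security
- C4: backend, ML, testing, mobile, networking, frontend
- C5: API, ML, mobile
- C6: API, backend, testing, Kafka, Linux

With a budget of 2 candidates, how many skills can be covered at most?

10

Choosing C1, C2 covers {API, backend, ML, cloud, testing, Kafka, networking, Linux, QA, security} — 10 skills.
No choice of 2 candidates does better; here mobile, frontend are left uncovered.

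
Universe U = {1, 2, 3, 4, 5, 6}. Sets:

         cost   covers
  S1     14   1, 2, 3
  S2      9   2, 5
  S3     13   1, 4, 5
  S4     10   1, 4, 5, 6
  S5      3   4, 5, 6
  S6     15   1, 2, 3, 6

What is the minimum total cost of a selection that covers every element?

17

S1, S5 cover every element at cost 14 + 3 = 17.
Any cover uses at least 2 sets; among all covering selections none totals below 17.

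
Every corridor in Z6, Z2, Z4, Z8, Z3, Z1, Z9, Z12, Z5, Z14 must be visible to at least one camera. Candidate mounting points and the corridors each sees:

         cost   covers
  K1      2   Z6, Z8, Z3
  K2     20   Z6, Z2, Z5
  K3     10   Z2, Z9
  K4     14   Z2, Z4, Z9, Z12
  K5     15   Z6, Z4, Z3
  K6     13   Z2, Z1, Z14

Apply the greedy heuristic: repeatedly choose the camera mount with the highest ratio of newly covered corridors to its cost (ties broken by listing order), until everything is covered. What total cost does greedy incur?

Pick 1: K1 adds 3 new (Z6, Z8, Z3) at cost 2 (ratio 3/2).
Pick 2: K4 adds 4 new (Z2, Z4, Z9, Z12) at cost 14 (ratio 4/14).
Pick 3: K6 adds 2 new (Z1, Z14) at cost 13 (ratio 2/13).
Pick 4: K2 adds 1 new (Z5) at cost 20 (ratio 1/20).
Greedy total cost: 2 + 14 + 13 + 20 = 49.

49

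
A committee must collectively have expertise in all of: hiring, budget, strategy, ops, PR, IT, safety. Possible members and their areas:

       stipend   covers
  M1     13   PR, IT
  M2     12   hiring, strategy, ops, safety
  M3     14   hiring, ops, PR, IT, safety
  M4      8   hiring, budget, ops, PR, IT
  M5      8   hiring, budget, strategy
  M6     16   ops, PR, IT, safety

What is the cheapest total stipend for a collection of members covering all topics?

20

M2, M4 cover every topic at stipend 12 + 8 = 20.
Any cover uses at least 2 members; among all covering selections none totals below 20.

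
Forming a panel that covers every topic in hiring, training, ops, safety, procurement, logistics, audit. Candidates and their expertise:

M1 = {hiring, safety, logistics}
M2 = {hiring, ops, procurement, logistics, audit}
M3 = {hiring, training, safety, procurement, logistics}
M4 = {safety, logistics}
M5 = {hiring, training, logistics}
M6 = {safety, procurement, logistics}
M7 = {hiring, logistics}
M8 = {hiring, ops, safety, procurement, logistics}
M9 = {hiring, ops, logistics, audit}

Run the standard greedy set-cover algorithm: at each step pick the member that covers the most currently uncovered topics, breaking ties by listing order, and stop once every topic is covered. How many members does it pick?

Pick 1: M2 covers 5 new topics (hiring, ops, procurement, logistics, audit).
Pick 2: M3 covers 2 new topics (training, safety).
Greedy uses 2 members.

2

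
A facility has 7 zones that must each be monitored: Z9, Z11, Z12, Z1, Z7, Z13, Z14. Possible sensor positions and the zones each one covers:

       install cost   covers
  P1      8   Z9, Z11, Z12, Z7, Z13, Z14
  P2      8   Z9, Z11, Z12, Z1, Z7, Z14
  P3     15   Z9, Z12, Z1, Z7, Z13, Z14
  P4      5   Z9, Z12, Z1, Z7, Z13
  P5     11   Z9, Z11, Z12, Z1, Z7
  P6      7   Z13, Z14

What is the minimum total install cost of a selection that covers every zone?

13

P1, P4 cover every zone at install cost 8 + 5 = 13.
Any cover uses at least 2 sensor positions; among all covering selections none totals below 13.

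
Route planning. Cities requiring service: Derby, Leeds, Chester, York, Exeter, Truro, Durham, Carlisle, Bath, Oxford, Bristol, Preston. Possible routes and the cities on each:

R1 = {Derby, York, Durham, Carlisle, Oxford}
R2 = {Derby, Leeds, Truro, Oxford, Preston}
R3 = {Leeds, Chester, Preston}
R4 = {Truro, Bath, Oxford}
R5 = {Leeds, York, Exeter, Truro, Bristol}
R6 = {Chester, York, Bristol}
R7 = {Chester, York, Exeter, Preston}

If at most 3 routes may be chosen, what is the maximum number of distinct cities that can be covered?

11

Choosing R1, R3, R5 covers {Derby, Leeds, Chester, York, Exeter, Truro, Durham, Carlisle, Oxford, Bristol, Preston} — 11 cities.
No choice of 3 routes does better; here Bath is left uncovered.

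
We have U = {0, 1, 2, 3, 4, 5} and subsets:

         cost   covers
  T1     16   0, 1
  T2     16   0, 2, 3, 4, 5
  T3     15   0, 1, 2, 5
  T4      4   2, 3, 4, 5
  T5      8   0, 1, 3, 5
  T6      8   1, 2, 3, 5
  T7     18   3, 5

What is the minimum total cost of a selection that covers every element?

T4, T5 cover every element at cost 4 + 8 = 12.
Any cover uses at least 2 sets; among all covering selections none totals below 12.

12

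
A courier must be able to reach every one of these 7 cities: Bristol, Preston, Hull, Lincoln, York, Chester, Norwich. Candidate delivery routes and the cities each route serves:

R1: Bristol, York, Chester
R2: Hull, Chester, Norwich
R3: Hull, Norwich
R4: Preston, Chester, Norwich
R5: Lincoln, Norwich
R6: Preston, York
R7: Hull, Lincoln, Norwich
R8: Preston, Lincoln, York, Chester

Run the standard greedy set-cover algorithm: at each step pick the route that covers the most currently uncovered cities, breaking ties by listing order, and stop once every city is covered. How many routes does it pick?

3

Pick 1: R8 covers 4 new cities (Preston, Lincoln, York, Chester).
Pick 2: R2 covers 2 new cities (Hull, Norwich).
Pick 3: R1 covers 1 new cities (Bristol).
Greedy uses 3 routes.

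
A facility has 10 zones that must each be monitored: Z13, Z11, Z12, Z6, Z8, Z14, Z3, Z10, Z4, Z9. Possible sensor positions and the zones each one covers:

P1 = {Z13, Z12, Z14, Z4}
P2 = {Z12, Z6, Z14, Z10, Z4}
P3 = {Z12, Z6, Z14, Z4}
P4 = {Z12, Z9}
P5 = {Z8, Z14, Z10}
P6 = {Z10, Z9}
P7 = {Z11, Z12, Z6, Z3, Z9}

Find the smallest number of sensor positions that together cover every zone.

3

P1, P5, P7 together cover {Z13, Z11, Z12, Z6, Z8, Z14, Z3, Z10, Z4, Z9} — every zone.
No 2 of the 7 sensor positions cover everything (all 21 pairs fall short), so 3 is minimum.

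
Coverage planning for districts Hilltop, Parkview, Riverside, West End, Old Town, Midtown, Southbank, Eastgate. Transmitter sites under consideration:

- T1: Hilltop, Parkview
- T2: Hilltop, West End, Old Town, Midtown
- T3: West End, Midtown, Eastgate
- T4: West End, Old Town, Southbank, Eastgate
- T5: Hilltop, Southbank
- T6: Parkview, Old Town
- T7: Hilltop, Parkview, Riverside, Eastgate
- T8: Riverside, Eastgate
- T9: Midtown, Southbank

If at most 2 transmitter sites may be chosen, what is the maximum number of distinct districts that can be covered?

7

Choosing T2, T7 covers {Hilltop, Parkview, Riverside, West End, Old Town, Midtown, Eastgate} — 7 districts.
No choice of 2 transmitter sites does better; here Southbank is left uncovered.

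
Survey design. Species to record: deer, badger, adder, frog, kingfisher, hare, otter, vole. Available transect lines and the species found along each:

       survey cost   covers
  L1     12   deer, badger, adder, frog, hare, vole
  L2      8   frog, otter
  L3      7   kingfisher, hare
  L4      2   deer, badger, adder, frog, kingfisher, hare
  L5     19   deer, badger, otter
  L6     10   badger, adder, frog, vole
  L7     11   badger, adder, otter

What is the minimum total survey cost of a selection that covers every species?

L2, L4, L6 cover every species at survey cost 8 + 2 + 10 = 20.
Any cover uses at least 3 transects; among all covering selections none totals below 20.

20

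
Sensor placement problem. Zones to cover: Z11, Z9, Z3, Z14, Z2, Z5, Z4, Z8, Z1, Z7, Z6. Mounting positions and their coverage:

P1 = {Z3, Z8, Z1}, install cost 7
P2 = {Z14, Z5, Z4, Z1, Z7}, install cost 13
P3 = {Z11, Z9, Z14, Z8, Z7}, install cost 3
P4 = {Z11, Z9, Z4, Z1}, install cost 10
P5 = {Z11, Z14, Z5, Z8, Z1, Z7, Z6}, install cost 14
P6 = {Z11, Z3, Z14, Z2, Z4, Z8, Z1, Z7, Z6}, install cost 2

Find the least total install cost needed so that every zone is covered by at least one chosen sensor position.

18

P2, P3, P6 cover every zone at install cost 13 + 3 + 2 = 18.
Any cover uses at least 3 sensor positions; among all covering selections none totals below 18.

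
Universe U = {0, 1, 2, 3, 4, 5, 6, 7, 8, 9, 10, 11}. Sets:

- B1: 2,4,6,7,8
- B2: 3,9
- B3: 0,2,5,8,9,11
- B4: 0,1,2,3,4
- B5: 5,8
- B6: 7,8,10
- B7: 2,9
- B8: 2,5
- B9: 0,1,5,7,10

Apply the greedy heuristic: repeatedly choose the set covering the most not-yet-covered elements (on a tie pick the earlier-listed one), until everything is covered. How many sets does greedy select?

Pick 1: B3 covers 6 new elements (0, 2, 5, 8, 9, 11).
Pick 2: B1 covers 3 new elements (4, 6, 7).
Pick 3: B4 covers 2 new elements (1, 3).
Pick 4: B6 covers 1 new elements (10).
Greedy uses 4 sets.

4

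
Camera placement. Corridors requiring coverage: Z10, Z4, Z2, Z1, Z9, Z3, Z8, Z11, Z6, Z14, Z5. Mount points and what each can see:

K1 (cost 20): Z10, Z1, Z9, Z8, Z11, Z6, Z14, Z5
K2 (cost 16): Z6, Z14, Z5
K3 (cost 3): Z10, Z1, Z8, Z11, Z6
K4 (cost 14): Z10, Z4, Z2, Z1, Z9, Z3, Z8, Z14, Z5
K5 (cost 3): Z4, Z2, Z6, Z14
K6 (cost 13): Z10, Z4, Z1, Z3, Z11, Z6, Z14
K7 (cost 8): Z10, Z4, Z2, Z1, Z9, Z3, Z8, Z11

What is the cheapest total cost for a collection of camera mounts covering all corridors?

17

K3, K4 cover every corridor at cost 3 + 14 = 17.
Any cover uses at least 2 camera mounts; among all covering selections none totals below 17.
Greedy by coverage-per-cost would pick K3, K5, K7, K4 for 28 — worse than the optimum 17.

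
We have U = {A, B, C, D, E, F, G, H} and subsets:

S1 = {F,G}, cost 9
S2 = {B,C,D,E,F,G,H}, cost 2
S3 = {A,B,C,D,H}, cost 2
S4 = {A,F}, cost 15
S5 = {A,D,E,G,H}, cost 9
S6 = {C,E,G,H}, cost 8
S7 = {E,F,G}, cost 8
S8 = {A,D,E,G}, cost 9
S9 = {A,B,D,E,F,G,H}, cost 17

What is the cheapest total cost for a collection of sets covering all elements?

4

S2, S3 cover every element at cost 2 + 2 = 4.
Any cover uses at least 2 sets; among all covering selections none totals below 4.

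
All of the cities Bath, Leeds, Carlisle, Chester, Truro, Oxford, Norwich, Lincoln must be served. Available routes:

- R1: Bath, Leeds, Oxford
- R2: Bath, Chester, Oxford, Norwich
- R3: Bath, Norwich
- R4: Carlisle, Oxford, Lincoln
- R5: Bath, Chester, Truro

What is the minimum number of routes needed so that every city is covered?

4

R1, R2, R4, R5 together cover {Bath, Leeds, Carlisle, Chester, Truro, Oxford, Norwich, Lincoln} — every city.
No 3 of the 5 routes cover everything (all 10 triples fall short), so 4 is minimum.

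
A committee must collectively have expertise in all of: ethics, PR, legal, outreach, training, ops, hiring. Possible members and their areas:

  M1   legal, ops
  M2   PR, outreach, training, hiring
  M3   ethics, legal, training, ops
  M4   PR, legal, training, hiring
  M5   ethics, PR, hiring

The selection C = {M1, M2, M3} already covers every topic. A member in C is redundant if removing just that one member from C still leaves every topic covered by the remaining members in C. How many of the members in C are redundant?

1

Drop M1: the rest still cover every topic — redundant.
Drop M2: PR, outreach, hiring uncovered — not redundant.
Drop M3: ethics uncovered — not redundant.
1 redundant: M1.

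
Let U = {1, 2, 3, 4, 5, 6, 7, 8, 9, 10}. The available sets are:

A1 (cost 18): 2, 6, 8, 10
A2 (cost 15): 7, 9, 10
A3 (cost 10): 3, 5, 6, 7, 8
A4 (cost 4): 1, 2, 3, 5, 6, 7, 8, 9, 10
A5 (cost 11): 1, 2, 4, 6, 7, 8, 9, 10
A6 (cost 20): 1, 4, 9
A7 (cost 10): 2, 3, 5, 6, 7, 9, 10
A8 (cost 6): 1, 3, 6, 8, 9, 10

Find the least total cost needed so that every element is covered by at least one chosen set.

A4, A5 cover every element at cost 4 + 11 = 15.
Any cover uses at least 2 sets; among all covering selections none totals below 15.

15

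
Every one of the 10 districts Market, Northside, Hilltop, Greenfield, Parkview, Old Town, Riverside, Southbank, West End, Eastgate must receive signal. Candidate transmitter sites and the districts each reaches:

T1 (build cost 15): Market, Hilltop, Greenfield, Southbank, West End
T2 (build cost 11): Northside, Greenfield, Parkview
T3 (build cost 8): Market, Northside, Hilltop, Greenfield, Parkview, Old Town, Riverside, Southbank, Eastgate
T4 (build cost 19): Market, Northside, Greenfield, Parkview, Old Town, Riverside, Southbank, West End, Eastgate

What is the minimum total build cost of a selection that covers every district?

T1, T3 cover every district at build cost 15 + 8 = 23.
Any cover uses at least 2 transmitter sites; among all covering selections none totals below 23.

23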